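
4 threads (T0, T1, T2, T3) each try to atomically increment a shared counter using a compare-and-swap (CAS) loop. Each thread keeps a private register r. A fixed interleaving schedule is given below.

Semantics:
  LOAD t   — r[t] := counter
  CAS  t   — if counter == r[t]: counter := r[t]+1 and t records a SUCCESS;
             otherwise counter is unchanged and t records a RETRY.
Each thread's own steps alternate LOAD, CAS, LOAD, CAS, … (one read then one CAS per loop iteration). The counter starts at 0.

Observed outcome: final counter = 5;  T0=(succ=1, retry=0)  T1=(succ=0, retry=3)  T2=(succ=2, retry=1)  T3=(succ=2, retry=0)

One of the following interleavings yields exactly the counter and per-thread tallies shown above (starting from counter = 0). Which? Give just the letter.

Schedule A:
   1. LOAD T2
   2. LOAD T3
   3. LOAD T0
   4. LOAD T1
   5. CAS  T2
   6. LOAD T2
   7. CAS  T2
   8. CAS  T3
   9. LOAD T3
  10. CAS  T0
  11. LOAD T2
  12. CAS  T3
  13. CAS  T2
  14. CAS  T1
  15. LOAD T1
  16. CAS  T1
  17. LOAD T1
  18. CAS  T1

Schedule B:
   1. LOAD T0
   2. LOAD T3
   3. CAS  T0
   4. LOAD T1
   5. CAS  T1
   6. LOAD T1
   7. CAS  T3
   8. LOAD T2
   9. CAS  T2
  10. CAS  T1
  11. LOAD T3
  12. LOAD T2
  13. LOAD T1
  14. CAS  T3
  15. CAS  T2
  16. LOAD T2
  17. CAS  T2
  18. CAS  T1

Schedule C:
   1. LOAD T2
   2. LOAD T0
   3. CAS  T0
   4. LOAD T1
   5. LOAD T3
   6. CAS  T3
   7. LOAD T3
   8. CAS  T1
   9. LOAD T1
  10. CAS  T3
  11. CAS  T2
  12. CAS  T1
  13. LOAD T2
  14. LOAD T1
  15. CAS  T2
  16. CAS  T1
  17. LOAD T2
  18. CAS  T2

Run C:
#1 T2 reads 0
#2 T0 reads 0
#3 T0 CAS(0→1) writes; counter now 1
#4 T1 reads 1
#5 T3 reads 1
#6 T3 CAS(1→2) writes; counter now 2
#7 T3 reads 2
#8 T1 CAS(1→2) fails; counter now 2
#9 T1 reads 2
#10 T3 CAS(2→3) writes; counter now 3
#11 T2 CAS(0→1) fails; counter now 3
#12 T1 CAS(2→3) fails; counter now 3
#13 T2 reads 3
#14 T1 reads 3
#15 T2 CAS(3→4) writes; counter now 4
#16 T1 CAS(3→4) fails; counter now 4
#17 T2 reads 4
#18 T2 CAS(4→5) writes; counter now 5

C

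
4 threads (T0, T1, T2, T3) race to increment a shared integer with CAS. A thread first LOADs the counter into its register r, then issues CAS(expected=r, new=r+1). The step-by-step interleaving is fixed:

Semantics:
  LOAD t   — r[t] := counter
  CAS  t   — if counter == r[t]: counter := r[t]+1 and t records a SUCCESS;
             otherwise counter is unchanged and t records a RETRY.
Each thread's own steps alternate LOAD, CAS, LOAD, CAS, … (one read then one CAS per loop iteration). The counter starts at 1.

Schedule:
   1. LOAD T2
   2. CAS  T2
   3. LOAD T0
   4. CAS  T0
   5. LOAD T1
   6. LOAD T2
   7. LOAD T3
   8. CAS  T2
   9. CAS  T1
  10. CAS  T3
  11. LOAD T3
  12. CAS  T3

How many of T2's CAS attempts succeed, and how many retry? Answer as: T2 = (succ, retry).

T2 = (2, 0)

step 1: T2 LOAD ⇒ load; ctr=1 reg=1
step 2: T2 CAS ⇒ ok; ctr=2 reg=1
step 3: T0 LOAD ⇒ load; ctr=2 reg=2
step 4: T0 CAS ⇒ ok; ctr=3 reg=2
step 5: T1 LOAD ⇒ load; ctr=3 reg=3
step 6: T2 LOAD ⇒ load; ctr=3 reg=3
step 7: T3 LOAD ⇒ load; ctr=3 reg=3
step 8: T2 CAS ⇒ ok; ctr=4 reg=3
step 9: T1 CAS ⇒ retry; ctr=4 reg=3
step 10: T3 CAS ⇒ retry; ctr=4 reg=3
step 11: T3 LOAD ⇒ load; ctr=4 reg=4
step 12: T3 CAS ⇒ ok; ctr=5 reg=4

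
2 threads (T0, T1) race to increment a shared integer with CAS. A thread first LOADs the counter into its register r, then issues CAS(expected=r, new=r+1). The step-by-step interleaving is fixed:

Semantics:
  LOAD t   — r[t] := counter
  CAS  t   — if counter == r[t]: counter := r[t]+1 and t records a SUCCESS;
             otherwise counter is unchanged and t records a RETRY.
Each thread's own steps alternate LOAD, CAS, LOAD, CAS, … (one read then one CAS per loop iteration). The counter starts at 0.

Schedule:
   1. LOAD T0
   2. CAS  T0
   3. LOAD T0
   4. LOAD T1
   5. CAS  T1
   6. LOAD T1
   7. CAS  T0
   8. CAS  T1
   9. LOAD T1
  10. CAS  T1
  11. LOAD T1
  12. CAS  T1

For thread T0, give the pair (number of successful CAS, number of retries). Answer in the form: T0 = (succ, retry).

T0 = (1, 1)

T0 LOAD — after: cnt=0, r=0 — load
T0 CAS — after: cnt=1, r=0 — ok
T0 LOAD — after: cnt=1, r=1 — load
T1 LOAD — after: cnt=1, r=1 — load
T1 CAS — after: cnt=2, r=1 — ok
T1 LOAD — after: cnt=2, r=2 — load
T0 CAS — after: cnt=2, r=1 — retry
T1 CAS — after: cnt=3, r=2 — ok
T1 LOAD — after: cnt=3, r=3 — load
T1 CAS — after: cnt=4, r=3 — ok
T1 LOAD — after: cnt=4, r=4 — load
T1 CAS — after: cnt=5, r=4 — ok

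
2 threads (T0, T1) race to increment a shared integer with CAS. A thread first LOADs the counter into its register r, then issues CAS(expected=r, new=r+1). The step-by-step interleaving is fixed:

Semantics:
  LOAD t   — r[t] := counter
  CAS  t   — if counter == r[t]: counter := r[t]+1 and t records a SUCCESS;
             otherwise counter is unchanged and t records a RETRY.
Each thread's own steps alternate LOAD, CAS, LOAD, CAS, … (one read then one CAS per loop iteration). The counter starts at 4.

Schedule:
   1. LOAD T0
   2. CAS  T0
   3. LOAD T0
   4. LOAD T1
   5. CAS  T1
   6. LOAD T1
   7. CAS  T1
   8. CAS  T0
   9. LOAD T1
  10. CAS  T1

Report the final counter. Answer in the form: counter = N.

counter = 8

1. LOAD T0 → mem=4 r[T0]=4 [LOAD]
2. CAS T0 → mem=5 r[T0]=4 [OK]
3. LOAD T0 → mem=5 r[T0]=5 [LOAD]
4. LOAD T1 → mem=5 r[T1]=5 [LOAD]
5. CAS T1 → mem=6 r[T1]=5 [OK]
6. LOAD T1 → mem=6 r[T1]=6 [LOAD]
7. CAS T1 → mem=7 r[T1]=6 [OK]
8. CAS T0 → mem=7 r[T0]=5 [RETRY]
9. LOAD T1 → mem=7 r[T1]=7 [LOAD]
10. CAS T1 → mem=8 r[T1]=7 [OK]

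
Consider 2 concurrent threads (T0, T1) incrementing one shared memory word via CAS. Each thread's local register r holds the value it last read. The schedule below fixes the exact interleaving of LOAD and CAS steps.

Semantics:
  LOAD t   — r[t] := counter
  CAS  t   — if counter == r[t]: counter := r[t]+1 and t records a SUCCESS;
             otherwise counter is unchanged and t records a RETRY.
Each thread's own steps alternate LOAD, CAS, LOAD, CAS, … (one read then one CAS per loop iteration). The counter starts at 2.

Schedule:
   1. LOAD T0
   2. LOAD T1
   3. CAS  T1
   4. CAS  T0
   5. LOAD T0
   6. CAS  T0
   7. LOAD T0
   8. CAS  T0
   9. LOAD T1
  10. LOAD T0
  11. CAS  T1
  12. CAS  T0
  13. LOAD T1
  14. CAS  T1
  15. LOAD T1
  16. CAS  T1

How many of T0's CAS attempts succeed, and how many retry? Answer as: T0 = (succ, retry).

T0 = (2, 2)

step 1: T0 LOAD ⇒ load; ctr=2 reg=2
step 2: T1 LOAD ⇒ load; ctr=2 reg=2
step 3: T1 CAS ⇒ ok; ctr=3 reg=2
step 4: T0 CAS ⇒ retry; ctr=3 reg=2
step 5: T0 LOAD ⇒ load; ctr=3 reg=3
step 6: T0 CAS ⇒ ok; ctr=4 reg=3
step 7: T0 LOAD ⇒ load; ctr=4 reg=4
step 8: T0 CAS ⇒ ok; ctr=5 reg=4
step 9: T1 LOAD ⇒ load; ctr=5 reg=5
step 10: T0 LOAD ⇒ load; ctr=5 reg=5
step 11: T1 CAS ⇒ ok; ctr=6 reg=5
step 12: T0 CAS ⇒ retry; ctr=6 reg=5
step 13: T1 LOAD ⇒ load; ctr=6 reg=6
step 14: T1 CAS ⇒ ok; ctr=7 reg=6
step 15: T1 LOAD ⇒ load; ctr=7 reg=7
step 16: T1 CAS ⇒ ok; ctr=8 reg=7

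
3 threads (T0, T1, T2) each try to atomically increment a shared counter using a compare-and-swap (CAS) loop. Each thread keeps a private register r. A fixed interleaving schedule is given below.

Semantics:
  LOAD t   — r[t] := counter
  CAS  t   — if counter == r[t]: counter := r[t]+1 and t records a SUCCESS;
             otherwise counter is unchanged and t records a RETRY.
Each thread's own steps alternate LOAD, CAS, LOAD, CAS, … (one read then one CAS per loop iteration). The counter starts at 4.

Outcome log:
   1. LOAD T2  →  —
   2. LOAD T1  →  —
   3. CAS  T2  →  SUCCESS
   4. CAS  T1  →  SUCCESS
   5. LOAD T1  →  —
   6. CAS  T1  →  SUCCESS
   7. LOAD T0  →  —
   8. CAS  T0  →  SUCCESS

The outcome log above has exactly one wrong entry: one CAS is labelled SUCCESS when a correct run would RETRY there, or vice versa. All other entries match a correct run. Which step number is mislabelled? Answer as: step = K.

step = 4

Correct run:
1. LOAD T2 → mem=4 r[T2]=4 [LOAD]
2. LOAD T1 → mem=4 r[T1]=4 [LOAD]
3. CAS T2 → mem=5 r[T2]=4 [OK]
4. CAS T1 → mem=5 r[T1]=4 [RETRY]
5. LOAD T1 → mem=5 r[T1]=5 [LOAD]
6. CAS T1 → mem=6 r[T1]=5 [OK]
7. LOAD T0 → mem=6 r[T0]=6 [LOAD]
8. CAS T0 → mem=7 r[T0]=6 [OK]
Mismatch at 4.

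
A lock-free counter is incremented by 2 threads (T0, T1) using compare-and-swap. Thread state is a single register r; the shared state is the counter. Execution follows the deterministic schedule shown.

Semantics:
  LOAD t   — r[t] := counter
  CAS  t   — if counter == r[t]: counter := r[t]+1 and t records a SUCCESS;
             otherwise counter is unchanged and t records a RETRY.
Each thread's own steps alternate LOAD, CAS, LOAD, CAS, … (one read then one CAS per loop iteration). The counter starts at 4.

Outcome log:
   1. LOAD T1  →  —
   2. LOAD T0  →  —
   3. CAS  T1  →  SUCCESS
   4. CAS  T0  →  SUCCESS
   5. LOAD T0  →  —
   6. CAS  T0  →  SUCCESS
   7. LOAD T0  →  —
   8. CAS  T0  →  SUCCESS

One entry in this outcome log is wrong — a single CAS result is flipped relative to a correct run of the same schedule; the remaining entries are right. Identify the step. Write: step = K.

Correct run:
   1) LOAD T1:  M=4  r_T1=4
   2) LOAD T0:  M=4  r_T0=4
   3) CAS  T1:  M=5  r_T1=4 ✓
   4) CAS  T0:  M=5  r_T0=4 ✗
   5) LOAD T0:  M=5  r_T0=5
   6) CAS  T0:  M=6  r_T0=5 ✓
   7) LOAD T0:  M=6  r_T0=6
   8) CAS  T0:  M=7  r_T0=6 ✓
Log disagrees first at step 4.

step = 4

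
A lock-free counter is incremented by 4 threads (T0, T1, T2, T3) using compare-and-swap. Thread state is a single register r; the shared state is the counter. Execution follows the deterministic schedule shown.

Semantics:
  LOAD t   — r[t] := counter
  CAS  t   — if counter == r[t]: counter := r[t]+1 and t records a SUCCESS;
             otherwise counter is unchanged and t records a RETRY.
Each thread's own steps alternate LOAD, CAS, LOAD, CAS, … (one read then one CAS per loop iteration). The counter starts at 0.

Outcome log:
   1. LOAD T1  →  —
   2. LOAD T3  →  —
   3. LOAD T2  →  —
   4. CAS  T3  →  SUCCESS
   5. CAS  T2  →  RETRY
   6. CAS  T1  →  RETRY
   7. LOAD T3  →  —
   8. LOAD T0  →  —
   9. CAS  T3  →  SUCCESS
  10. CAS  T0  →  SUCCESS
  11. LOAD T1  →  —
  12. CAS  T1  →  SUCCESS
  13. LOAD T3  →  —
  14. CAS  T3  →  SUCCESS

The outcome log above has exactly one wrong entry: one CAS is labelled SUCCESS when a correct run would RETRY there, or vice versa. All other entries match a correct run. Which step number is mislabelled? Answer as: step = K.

step = 10

Reference trace:
T1 LOAD — after: cnt=0, r=0 — load
T3 LOAD — after: cnt=0, r=0 — load
T2 LOAD — after: cnt=0, r=0 — load
T3 CAS — after: cnt=1, r=0 — ok
T2 CAS — after: cnt=1, r=0 — retry
T1 CAS — after: cnt=1, r=0 — retry
T3 LOAD — after: cnt=1, r=1 — load
T0 LOAD — after: cnt=1, r=1 — load
T3 CAS — after: cnt=2, r=1 — ok
T0 CAS — after: cnt=2, r=1 — retry
T1 LOAD — after: cnt=2, r=2 — load
T1 CAS — after: cnt=3, r=2 — ok
T3 LOAD — after: cnt=3, r=3 — load
T3 CAS — after: cnt=4, r=3 — ok
Log disagrees first at step 10.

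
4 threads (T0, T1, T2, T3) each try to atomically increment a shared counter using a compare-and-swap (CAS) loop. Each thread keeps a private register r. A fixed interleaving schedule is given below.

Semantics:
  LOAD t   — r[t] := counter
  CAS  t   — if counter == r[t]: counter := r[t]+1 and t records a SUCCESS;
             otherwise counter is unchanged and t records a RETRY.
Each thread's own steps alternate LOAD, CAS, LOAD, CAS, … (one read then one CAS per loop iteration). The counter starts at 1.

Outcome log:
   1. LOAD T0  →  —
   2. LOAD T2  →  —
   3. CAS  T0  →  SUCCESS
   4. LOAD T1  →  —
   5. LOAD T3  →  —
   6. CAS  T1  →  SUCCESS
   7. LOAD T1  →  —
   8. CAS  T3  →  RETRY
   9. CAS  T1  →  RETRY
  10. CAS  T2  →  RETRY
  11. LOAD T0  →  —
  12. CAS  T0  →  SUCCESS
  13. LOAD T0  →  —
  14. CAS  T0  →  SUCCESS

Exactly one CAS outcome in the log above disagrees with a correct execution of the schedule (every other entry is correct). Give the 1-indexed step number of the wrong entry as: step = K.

step = 9

Re-executing:
#1 T0 reads 1
#2 T2 reads 1
#3 T0 CAS(1→2) writes; counter now 2
#4 T1 reads 2
#5 T3 reads 2
#6 T1 CAS(2→3) writes; counter now 3
#7 T1 reads 3
#8 T3 CAS(2→3) fails; counter now 3
#9 T1 CAS(3→4) writes; counter now 4
#10 T2 CAS(1→2) fails; counter now 4
#11 T0 reads 4
#12 T0 CAS(4→5) writes; counter now 5
#13 T0 reads 5
#14 T0 CAS(5→6) writes; counter now 6
Mismatch at 9.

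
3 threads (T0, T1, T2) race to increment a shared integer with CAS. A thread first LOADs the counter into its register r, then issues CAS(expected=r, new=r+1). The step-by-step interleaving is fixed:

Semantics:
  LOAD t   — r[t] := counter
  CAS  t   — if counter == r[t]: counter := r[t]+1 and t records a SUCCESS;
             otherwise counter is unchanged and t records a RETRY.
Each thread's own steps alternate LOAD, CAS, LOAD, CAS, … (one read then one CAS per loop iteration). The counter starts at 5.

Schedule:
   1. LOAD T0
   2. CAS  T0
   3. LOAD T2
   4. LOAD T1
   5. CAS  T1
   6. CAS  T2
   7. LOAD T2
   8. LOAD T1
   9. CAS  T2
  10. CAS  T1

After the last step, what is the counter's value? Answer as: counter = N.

T0 LOAD — after: cnt=5, r=5 — load
T0 CAS — after: cnt=6, r=5 — ok
T2 LOAD — after: cnt=6, r=6 — load
T1 LOAD — after: cnt=6, r=6 — load
T1 CAS — after: cnt=7, r=6 — ok
T2 CAS — after: cnt=7, r=6 — retry
T2 LOAD — after: cnt=7, r=7 — load
T1 LOAD — after: cnt=7, r=7 — load
T2 CAS — after: cnt=8, r=7 — ok
T1 CAS — after: cnt=8, r=7 — retry

counter = 8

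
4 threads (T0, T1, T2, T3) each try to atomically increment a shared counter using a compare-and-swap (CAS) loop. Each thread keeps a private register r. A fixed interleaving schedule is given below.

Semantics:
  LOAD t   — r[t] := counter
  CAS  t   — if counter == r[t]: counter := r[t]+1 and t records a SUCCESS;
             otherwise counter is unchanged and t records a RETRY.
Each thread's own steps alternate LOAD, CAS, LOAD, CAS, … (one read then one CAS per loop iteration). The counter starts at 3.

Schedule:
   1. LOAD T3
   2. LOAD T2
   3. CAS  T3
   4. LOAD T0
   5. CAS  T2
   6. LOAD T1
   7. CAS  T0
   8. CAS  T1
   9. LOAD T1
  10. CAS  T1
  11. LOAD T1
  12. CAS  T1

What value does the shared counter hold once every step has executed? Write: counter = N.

counter = 7

T3 LOAD — after: cnt=3, r=3 — load
T2 LOAD — after: cnt=3, r=3 — load
T3 CAS — after: cnt=4, r=3 — ok
T0 LOAD — after: cnt=4, r=4 — load
T2 CAS — after: cnt=4, r=3 — retry
T1 LOAD — after: cnt=4, r=4 — load
T0 CAS — after: cnt=5, r=4 — ok
T1 CAS — after: cnt=5, r=4 — retry
T1 LOAD — after: cnt=5, r=5 — load
T1 CAS — after: cnt=6, r=5 — ok
T1 LOAD — after: cnt=6, r=6 — load
T1 CAS — after: cnt=7, r=6 — ok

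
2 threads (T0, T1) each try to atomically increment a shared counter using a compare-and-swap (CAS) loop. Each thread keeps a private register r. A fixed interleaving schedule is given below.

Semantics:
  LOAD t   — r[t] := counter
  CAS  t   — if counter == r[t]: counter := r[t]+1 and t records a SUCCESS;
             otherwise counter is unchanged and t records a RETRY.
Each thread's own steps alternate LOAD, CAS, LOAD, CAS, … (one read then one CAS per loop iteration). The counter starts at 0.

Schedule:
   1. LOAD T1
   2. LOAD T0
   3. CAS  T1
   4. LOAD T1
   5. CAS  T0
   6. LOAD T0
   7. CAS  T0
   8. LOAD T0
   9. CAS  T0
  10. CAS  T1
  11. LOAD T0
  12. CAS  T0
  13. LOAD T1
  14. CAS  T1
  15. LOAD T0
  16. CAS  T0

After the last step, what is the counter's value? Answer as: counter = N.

[1] T1.load  rd  (counter 0, T1.r 0)
[2] T0.load  rd  (counter 0, T0.r 0)
[3] T1.cas  hit  (counter 1, T1.r 0)
[4] T1.load  rd  (counter 1, T1.r 1)
[5] T0.cas  miss  (counter 1, T0.r 0)
[6] T0.load  rd  (counter 1, T0.r 1)
[7] T0.cas  hit  (counter 2, T0.r 1)
[8] T0.load  rd  (counter 2, T0.r 2)
[9] T0.cas  hit  (counter 3, T0.r 2)
[10] T1.cas  miss  (counter 3, T1.r 1)
[11] T0.load  rd  (counter 3, T0.r 3)
[12] T0.cas  hit  (counter 4, T0.r 3)
[13] T1.load  rd  (counter 4, T1.r 4)
[14] T1.cas  hit  (counter 5, T1.r 4)
[15] T0.load  rd  (counter 5, T0.r 5)
[16] T0.cas  hit  (counter 6, T0.r 5)

counter = 6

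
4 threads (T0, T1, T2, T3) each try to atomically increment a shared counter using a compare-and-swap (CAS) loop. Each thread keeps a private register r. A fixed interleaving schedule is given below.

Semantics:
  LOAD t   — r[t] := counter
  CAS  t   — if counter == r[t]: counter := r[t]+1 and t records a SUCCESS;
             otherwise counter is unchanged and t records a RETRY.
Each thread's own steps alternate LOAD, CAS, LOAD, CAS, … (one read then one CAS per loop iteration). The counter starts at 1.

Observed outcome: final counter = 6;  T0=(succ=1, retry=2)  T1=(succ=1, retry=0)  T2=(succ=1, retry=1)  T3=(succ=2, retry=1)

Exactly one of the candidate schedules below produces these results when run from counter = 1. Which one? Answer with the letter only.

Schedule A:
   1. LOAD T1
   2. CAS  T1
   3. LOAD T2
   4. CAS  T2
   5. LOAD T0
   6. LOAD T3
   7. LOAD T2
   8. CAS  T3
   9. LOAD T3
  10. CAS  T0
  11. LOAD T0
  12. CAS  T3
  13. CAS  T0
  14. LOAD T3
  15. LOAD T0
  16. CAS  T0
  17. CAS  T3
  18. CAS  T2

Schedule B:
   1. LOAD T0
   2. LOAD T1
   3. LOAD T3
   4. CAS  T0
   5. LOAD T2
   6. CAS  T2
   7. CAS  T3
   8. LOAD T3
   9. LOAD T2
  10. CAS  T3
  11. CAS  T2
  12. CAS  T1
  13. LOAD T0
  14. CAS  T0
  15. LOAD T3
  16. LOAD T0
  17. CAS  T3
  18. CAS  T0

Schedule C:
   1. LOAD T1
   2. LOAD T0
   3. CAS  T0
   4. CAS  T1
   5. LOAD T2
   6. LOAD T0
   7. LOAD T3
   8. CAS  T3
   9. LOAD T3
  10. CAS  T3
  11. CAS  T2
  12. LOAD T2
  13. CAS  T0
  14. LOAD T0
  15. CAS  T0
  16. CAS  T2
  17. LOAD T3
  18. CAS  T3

A

Simulating candidate A:
step 1: T1 LOAD ⇒ load; ctr=1 reg=1
step 2: T1 CAS ⇒ ok; ctr=2 reg=1
step 3: T2 LOAD ⇒ load; ctr=2 reg=2
step 4: T2 CAS ⇒ ok; ctr=3 reg=2
step 5: T0 LOAD ⇒ load; ctr=3 reg=3
step 6: T3 LOAD ⇒ load; ctr=3 reg=3
step 7: T2 LOAD ⇒ load; ctr=3 reg=3
step 8: T3 CAS ⇒ ok; ctr=4 reg=3
step 9: T3 LOAD ⇒ load; ctr=4 reg=4
step 10: T0 CAS ⇒ retry; ctr=4 reg=3
step 11: T0 LOAD ⇒ load; ctr=4 reg=4
step 12: T3 CAS ⇒ ok; ctr=5 reg=4
step 13: T0 CAS ⇒ retry; ctr=5 reg=4
step 14: T3 LOAD ⇒ load; ctr=5 reg=5
step 15: T0 LOAD ⇒ load; ctr=5 reg=5
step 16: T0 CAS ⇒ ok; ctr=6 reg=5
step 17: T3 CAS ⇒ retry; ctr=6 reg=5
step 18: T2 CAS ⇒ retry; ctr=6 reg=3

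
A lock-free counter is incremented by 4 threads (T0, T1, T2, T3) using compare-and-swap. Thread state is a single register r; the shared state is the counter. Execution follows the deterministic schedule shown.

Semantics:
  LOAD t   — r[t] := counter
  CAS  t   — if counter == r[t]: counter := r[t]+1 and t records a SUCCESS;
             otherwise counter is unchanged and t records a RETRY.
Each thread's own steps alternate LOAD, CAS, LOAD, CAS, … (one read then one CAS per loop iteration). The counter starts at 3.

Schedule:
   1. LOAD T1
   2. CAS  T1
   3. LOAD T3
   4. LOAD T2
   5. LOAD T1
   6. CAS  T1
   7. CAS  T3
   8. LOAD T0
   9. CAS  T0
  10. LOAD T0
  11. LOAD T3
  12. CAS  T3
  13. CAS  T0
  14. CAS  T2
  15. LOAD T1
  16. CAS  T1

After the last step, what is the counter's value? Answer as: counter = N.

   1) LOAD T1:  M=3  r_T1=3
   2) CAS  T1:  M=4  r_T1=3 ✓
   3) LOAD T3:  M=4  r_T3=4
   4) LOAD T2:  M=4  r_T2=4
   5) LOAD T1:  M=4  r_T1=4
   6) CAS  T1:  M=5  r_T1=4 ✓
   7) CAS  T3:  M=5  r_T3=4 ✗
   8) LOAD T0:  M=5  r_T0=5
   9) CAS  T0:  M=6  r_T0=5 ✓
  10) LOAD T0:  M=6  r_T0=6
  11) LOAD T3:  M=6  r_T3=6
  12) CAS  T3:  M=7  r_T3=6 ✓
  13) CAS  T0:  M=7  r_T0=6 ✗
  14) CAS  T2:  M=7  r_T2=4 ✗
  15) LOAD T1:  M=7  r_T1=7
  16) CAS  T1:  M=8  r_T1=7 ✓

counter = 8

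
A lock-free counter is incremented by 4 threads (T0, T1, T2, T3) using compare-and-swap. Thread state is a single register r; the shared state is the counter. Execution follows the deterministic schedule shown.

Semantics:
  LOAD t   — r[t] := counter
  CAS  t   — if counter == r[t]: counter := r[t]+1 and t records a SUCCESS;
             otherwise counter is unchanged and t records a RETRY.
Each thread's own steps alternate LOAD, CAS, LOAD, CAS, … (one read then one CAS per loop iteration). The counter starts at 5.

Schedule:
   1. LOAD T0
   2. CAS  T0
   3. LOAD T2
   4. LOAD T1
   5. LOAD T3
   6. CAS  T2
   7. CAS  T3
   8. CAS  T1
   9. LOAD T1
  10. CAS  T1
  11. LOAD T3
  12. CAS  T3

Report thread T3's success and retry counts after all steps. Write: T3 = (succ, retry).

#1 T0 reads 5
#2 T0 CAS(5→6) writes; counter now 6
#3 T2 reads 6
#4 T1 reads 6
#5 T3 reads 6
#6 T2 CAS(6→7) writes; counter now 7
#7 T3 CAS(6→7) fails; counter now 7
#8 T1 CAS(6→7) fails; counter now 7
#9 T1 reads 7
#10 T1 CAS(7→8) writes; counter now 8
#11 T3 reads 8
#12 T3 CAS(8→9) writes; counter now 9

T3 = (1, 1)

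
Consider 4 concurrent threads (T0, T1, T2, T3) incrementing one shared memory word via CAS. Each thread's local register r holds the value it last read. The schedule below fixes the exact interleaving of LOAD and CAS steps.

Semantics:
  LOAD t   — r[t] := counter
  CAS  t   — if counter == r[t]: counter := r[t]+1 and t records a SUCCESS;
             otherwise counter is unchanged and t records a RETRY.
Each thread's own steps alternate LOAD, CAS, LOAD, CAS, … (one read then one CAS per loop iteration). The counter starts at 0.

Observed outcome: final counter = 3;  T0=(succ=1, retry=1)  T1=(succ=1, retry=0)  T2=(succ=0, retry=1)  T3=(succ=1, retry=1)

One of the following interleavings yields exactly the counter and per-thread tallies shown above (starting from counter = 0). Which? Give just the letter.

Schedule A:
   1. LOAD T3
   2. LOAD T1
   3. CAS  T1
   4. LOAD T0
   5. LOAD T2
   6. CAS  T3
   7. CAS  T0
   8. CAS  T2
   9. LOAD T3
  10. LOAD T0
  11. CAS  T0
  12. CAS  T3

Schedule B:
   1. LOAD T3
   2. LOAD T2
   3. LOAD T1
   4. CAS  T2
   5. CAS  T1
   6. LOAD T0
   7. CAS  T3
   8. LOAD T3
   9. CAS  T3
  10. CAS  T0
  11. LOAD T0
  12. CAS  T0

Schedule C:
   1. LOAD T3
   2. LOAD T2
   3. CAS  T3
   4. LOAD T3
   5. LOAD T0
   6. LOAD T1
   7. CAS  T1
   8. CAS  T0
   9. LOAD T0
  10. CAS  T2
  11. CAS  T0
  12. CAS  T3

Simulating candidate C:
T3 LOAD — after: cnt=0, r=0 — load
T2 LOAD — after: cnt=0, r=0 — load
T3 CAS — after: cnt=1, r=0 — ok
T3 LOAD — after: cnt=1, r=1 — load
T0 LOAD — after: cnt=1, r=1 — load
T1 LOAD — after: cnt=1, r=1 — load
T1 CAS — after: cnt=2, r=1 — ok
T0 CAS — after: cnt=2, r=1 — retry
T0 LOAD — after: cnt=2, r=2 — load
T2 CAS — after: cnt=2, r=0 — retry
T0 CAS — after: cnt=3, r=2 — ok
T3 CAS — after: cnt=3, r=1 — retry

C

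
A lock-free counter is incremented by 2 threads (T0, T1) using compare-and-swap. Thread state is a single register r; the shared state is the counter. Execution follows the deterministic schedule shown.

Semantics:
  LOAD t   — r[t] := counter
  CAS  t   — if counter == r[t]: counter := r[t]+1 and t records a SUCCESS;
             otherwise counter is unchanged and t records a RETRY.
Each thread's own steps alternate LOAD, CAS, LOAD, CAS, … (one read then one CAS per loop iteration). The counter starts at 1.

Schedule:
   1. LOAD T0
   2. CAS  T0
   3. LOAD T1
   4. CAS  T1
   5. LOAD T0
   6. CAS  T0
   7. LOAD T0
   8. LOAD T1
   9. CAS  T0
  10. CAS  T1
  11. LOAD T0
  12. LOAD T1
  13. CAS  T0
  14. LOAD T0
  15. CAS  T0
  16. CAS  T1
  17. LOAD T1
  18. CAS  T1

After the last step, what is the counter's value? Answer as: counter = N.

counter = 8

   1) LOAD T0:  M=1  r_T0=1
   2) CAS  T0:  M=2  r_T0=1 ✓
   3) LOAD T1:  M=2  r_T1=2
   4) CAS  T1:  M=3  r_T1=2 ✓
   5) LOAD T0:  M=3  r_T0=3
   6) CAS  T0:  M=4  r_T0=3 ✓
   7) LOAD T0:  M=4  r_T0=4
   8) LOAD T1:  M=4  r_T1=4
   9) CAS  T0:  M=5  r_T0=4 ✓
  10) CAS  T1:  M=5  r_T1=4 ✗
  11) LOAD T0:  M=5  r_T0=5
  12) LOAD T1:  M=5  r_T1=5
  13) CAS  T0:  M=6  r_T0=5 ✓
  14) LOAD T0:  M=6  r_T0=6
  15) CAS  T0:  M=7  r_T0=6 ✓
  16) CAS  T1:  M=7  r_T1=5 ✗
  17) LOAD T1:  M=7  r_T1=7
  18) CAS  T1:  M=8  r_T1=7 ✓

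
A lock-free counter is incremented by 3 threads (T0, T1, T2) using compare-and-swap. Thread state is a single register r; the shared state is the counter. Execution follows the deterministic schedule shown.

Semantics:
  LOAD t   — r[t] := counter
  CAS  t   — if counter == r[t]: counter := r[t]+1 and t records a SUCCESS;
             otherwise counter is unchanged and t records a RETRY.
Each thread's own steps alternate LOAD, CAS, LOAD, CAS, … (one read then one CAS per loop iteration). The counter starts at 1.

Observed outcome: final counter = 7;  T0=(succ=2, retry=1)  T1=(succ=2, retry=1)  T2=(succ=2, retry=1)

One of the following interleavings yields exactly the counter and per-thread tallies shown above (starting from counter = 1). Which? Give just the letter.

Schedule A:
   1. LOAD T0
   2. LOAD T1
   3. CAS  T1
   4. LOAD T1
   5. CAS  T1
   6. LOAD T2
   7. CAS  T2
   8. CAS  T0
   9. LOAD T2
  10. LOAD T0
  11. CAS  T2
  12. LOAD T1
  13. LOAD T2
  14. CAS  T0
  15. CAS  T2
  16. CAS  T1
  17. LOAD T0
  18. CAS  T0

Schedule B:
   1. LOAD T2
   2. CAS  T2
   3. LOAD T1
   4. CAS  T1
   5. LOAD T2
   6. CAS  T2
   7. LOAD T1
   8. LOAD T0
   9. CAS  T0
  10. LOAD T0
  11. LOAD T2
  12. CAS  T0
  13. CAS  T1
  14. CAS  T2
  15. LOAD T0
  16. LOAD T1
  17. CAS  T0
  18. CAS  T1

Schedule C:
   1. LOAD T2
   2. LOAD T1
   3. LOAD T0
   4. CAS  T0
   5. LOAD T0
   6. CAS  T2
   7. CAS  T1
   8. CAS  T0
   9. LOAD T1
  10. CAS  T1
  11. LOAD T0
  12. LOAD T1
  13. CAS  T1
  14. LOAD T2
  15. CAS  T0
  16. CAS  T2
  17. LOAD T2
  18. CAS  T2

Run C:
   1) LOAD T2:  M=1  r_T2=1
   2) LOAD T1:  M=1  r_T1=1
   3) LOAD T0:  M=1  r_T0=1
   4) CAS  T0:  M=2  r_T0=1 ✓
   5) LOAD T0:  M=2  r_T0=2
   6) CAS  T2:  M=2  r_T2=1 ✗
   7) CAS  T1:  M=2  r_T1=1 ✗
   8) CAS  T0:  M=3  r_T0=2 ✓
   9) LOAD T1:  M=3  r_T1=3
  10) CAS  T1:  M=4  r_T1=3 ✓
  11) LOAD T0:  M=4  r_T0=4
  12) LOAD T1:  M=4  r_T1=4
  13) CAS  T1:  M=5  r_T1=4 ✓
  14) LOAD T2:  M=5  r_T2=5
  15) CAS  T0:  M=5  r_T0=4 ✗
  16) CAS  T2:  M=6  r_T2=5 ✓
  17) LOAD T2:  M=6  r_T2=6
  18) CAS  T2:  M=7  r_T2=6 ✓

C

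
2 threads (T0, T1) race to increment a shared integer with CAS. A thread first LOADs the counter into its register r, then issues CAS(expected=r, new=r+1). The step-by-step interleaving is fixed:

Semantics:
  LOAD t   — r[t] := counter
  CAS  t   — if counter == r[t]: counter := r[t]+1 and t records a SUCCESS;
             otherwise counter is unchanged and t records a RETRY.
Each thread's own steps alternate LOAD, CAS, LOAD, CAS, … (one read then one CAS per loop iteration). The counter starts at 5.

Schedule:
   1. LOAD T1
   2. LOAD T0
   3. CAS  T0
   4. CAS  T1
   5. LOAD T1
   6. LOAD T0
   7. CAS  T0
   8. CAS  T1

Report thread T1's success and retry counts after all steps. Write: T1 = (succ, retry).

T1 = (0, 2)

1. LOAD T1 → mem=5 r[T1]=5 [LOAD]
2. LOAD T0 → mem=5 r[T0]=5 [LOAD]
3. CAS T0 → mem=6 r[T0]=5 [OK]
4. CAS T1 → mem=6 r[T1]=5 [RETRY]
5. LOAD T1 → mem=6 r[T1]=6 [LOAD]
6. LOAD T0 → mem=6 r[T0]=6 [LOAD]
7. CAS T0 → mem=7 r[T0]=6 [OK]
8. CAS T1 → mem=7 r[T1]=6 [RETRY]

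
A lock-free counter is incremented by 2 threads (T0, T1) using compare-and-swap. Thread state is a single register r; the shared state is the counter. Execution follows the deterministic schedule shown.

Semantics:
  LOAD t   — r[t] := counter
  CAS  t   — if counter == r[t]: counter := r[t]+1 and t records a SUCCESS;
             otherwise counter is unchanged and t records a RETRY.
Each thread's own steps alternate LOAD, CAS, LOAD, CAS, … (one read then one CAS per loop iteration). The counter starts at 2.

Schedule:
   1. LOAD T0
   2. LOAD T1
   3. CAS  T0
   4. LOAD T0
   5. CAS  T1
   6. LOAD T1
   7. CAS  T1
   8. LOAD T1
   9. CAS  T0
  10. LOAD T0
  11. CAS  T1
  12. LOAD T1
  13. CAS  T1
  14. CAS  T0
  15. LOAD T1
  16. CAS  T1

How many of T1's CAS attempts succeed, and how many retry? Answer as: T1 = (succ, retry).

#1 T0 reads 2
#2 T1 reads 2
#3 T0 CAS(2→3) writes; counter now 3
#4 T0 reads 3
#5 T1 CAS(2→3) fails; counter now 3
#6 T1 reads 3
#7 T1 CAS(3→4) writes; counter now 4
#8 T1 reads 4
#9 T0 CAS(3→4) fails; counter now 4
#10 T0 reads 4
#11 T1 CAS(4→5) writes; counter now 5
#12 T1 reads 5
#13 T1 CAS(5→6) writes; counter now 6
#14 T0 CAS(4→5) fails; counter now 6
#15 T1 reads 6
#16 T1 CAS(6→7) writes; counter now 7

T1 = (4, 1)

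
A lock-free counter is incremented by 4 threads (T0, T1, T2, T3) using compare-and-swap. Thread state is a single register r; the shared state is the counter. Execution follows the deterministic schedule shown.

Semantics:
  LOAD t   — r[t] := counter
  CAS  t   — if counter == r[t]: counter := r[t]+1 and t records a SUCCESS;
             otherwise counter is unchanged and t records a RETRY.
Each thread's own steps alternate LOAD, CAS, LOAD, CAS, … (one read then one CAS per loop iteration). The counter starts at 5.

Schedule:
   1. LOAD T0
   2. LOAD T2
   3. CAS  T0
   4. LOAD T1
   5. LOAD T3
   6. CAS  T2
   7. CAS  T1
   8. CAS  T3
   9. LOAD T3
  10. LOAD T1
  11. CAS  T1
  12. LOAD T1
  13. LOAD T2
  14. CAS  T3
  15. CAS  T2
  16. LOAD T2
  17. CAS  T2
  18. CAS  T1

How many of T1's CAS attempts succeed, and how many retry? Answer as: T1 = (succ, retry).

T1 = (2, 1)

[1] T0.load  rd  (counter 5, T0.r 5)
[2] T2.load  rd  (counter 5, T2.r 5)
[3] T0.cas  hit  (counter 6, T0.r 5)
[4] T1.load  rd  (counter 6, T1.r 6)
[5] T3.load  rd  (counter 6, T3.r 6)
[6] T2.cas  miss  (counter 6, T2.r 5)
[7] T1.cas  hit  (counter 7, T1.r 6)
[8] T3.cas  miss  (counter 7, T3.r 6)
[9] T3.load  rd  (counter 7, T3.r 7)
[10] T1.load  rd  (counter 7, T1.r 7)
[11] T1.cas  hit  (counter 8, T1.r 7)
[12] T1.load  rd  (counter 8, T1.r 8)
[13] T2.load  rd  (counter 8, T2.r 8)
[14] T3.cas  miss  (counter 8, T3.r 7)
[15] T2.cas  hit  (counter 9, T2.r 8)
[16] T2.load  rd  (counter 9, T2.r 9)
[17] T2.cas  hit  (counter 10, T2.r 9)
[18] T1.cas  miss  (counter 10, T1.r 8)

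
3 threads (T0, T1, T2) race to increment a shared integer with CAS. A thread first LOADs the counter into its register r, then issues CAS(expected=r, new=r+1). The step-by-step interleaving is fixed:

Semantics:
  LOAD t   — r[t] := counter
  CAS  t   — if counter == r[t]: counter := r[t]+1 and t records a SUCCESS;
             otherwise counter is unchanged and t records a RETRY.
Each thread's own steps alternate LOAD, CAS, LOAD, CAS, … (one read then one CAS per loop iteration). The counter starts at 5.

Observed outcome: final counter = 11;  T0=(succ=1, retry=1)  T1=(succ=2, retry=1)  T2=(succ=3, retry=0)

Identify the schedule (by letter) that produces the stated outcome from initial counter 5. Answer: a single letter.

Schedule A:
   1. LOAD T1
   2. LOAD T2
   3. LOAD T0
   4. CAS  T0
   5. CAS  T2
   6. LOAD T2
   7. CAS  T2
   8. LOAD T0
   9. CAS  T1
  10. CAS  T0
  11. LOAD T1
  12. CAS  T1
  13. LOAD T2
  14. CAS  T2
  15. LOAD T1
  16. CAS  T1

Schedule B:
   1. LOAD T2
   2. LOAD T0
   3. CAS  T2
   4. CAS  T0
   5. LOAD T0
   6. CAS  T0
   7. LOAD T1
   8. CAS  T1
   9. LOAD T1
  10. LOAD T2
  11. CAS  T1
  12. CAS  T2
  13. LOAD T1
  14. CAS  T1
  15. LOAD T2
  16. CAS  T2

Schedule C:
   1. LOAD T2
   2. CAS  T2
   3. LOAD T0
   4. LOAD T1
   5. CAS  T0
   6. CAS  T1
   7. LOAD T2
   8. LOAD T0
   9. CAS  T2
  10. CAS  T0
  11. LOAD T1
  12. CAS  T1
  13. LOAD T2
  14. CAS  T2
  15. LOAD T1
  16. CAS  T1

Tracing schedule C:
step 1: T2 LOAD ⇒ load; ctr=5 reg=5
step 2: T2 CAS ⇒ ok; ctr=6 reg=5
step 3: T0 LOAD ⇒ load; ctr=6 reg=6
step 4: T1 LOAD ⇒ load; ctr=6 reg=6
step 5: T0 CAS ⇒ ok; ctr=7 reg=6
step 6: T1 CAS ⇒ retry; ctr=7 reg=6
step 7: T2 LOAD ⇒ load; ctr=7 reg=7
step 8: T0 LOAD ⇒ load; ctr=7 reg=7
step 9: T2 CAS ⇒ ok; ctr=8 reg=7
step 10: T0 CAS ⇒ retry; ctr=8 reg=7
step 11: T1 LOAD ⇒ load; ctr=8 reg=8
step 12: T1 CAS ⇒ ok; ctr=9 reg=8
step 13: T2 LOAD ⇒ load; ctr=9 reg=9
step 14: T2 CAS ⇒ ok; ctr=10 reg=9
step 15: T1 LOAD ⇒ load; ctr=10 reg=10
step 16: T1 CAS ⇒ ok; ctr=11 reg=10

C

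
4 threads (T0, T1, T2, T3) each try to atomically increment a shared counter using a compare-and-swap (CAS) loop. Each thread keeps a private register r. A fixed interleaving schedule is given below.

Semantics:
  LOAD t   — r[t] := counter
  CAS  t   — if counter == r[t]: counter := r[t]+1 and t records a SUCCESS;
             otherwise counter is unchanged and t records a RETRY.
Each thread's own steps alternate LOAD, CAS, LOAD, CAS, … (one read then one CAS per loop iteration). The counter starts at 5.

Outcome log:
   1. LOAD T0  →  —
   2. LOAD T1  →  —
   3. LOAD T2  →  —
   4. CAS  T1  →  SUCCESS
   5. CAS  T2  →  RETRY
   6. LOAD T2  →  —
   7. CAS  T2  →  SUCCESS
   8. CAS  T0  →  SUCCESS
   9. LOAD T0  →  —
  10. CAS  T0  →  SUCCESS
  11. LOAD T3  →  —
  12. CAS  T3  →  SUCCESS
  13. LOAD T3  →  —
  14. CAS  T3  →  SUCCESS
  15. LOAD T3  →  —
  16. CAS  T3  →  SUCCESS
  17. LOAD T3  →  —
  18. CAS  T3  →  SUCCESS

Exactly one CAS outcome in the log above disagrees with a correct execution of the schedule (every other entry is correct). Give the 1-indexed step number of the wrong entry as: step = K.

step = 8

Correct run:
   1) LOAD T0:  M=5  r_T0=5
   2) LOAD T1:  M=5  r_T1=5
   3) LOAD T2:  M=5  r_T2=5
   4) CAS  T1:  M=6  r_T1=5 ✓
   5) CAS  T2:  M=6  r_T2=5 ✗
   6) LOAD T2:  M=6  r_T2=6
   7) CAS  T2:  M=7  r_T2=6 ✓
   8) CAS  T0:  M=7  r_T0=5 ✗
   9) LOAD T0:  M=7  r_T0=7
  10) CAS  T0:  M=8  r_T0=7 ✓
  11) LOAD T3:  M=8  r_T3=8
  12) CAS  T3:  M=9  r_T3=8 ✓
  13) LOAD T3:  M=9  r_T3=9
  14) CAS  T3:  M=10  r_T3=9 ✓
  15) LOAD T3:  M=10  r_T3=10
  16) CAS  T3:  M=11  r_T3=10 ✓
  17) LOAD T3:  M=11  r_T3=11
  18) CAS  T3:  M=12  r_T3=11 ✓
Mismatch at 8.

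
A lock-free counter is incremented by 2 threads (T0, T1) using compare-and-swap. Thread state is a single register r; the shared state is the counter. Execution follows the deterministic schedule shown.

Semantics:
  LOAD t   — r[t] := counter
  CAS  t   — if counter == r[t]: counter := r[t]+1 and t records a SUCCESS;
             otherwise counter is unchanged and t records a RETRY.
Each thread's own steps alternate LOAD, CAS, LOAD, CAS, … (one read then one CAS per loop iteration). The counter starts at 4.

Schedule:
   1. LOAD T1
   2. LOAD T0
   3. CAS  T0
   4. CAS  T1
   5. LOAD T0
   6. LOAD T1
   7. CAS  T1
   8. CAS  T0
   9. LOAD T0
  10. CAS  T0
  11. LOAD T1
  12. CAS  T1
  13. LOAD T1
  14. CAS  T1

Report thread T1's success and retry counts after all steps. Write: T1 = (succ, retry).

T1 LOAD — after: cnt=4, r=4 — load
T0 LOAD — after: cnt=4, r=4 — load
T0 CAS — after: cnt=5, r=4 — ok
T1 CAS — after: cnt=5, r=4 — retry
T0 LOAD — after: cnt=5, r=5 — load
T1 LOAD — after: cnt=5, r=5 — load
T1 CAS — after: cnt=6, r=5 — ok
T0 CAS — after: cnt=6, r=5 — retry
T0 LOAD — after: cnt=6, r=6 — load
T0 CAS — after: cnt=7, r=6 — ok
T1 LOAD — after: cnt=7, r=7 — load
T1 CAS — after: cnt=8, r=7 — ok
T1 LOAD — after: cnt=8, r=8 — load
T1 CAS — after: cnt=9, r=8 — ok

T1 = (3, 1)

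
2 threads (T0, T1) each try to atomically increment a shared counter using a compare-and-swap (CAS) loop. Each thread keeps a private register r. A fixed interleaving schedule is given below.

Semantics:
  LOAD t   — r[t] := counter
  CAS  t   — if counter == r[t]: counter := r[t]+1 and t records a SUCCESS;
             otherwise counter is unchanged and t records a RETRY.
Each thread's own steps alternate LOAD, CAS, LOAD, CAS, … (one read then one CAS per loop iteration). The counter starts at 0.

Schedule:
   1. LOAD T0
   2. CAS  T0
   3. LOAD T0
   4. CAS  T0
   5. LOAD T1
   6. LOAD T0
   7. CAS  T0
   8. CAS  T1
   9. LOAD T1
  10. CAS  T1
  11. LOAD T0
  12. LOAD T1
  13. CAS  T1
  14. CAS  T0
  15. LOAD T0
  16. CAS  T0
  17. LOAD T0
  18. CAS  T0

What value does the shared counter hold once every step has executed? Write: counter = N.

T0 LOAD — after: cnt=0, r=0 — load
T0 CAS — after: cnt=1, r=0 — ok
T0 LOAD — after: cnt=1, r=1 — load
T0 CAS — after: cnt=2, r=1 — ok
T1 LOAD — after: cnt=2, r=2 — load
T0 LOAD — after: cnt=2, r=2 — load
T0 CAS — after: cnt=3, r=2 — ok
T1 CAS — after: cnt=3, r=2 — retry
T1 LOAD — after: cnt=3, r=3 — load
T1 CAS — after: cnt=4, r=3 — ok
T0 LOAD — after: cnt=4, r=4 — load
T1 LOAD — after: cnt=4, r=4 — load
T1 CAS — after: cnt=5, r=4 — ok
T0 CAS — after: cnt=5, r=4 — retry
T0 LOAD — after: cnt=5, r=5 — load
T0 CAS — after: cnt=6, r=5 — ok
T0 LOAD — after: cnt=6, r=6 — load
T0 CAS — after: cnt=7, r=6 — ok

counter = 7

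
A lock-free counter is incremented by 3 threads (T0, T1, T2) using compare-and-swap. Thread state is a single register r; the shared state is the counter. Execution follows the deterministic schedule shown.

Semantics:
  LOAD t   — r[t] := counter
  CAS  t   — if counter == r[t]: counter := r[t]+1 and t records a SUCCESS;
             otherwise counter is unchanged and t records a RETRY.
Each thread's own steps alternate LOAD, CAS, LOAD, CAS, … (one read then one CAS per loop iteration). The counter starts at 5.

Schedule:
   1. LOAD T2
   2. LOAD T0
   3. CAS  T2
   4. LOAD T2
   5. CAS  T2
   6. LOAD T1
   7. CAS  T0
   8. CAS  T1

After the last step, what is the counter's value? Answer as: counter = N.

#1 T2 reads 5
#2 T0 reads 5
#3 T2 CAS(5→6) writes; counter now 6
#4 T2 reads 6
#5 T2 CAS(6→7) writes; counter now 7
#6 T1 reads 7
#7 T0 CAS(5→6) fails; counter now 7
#8 T1 CAS(7→8) writes; counter now 8

counter = 8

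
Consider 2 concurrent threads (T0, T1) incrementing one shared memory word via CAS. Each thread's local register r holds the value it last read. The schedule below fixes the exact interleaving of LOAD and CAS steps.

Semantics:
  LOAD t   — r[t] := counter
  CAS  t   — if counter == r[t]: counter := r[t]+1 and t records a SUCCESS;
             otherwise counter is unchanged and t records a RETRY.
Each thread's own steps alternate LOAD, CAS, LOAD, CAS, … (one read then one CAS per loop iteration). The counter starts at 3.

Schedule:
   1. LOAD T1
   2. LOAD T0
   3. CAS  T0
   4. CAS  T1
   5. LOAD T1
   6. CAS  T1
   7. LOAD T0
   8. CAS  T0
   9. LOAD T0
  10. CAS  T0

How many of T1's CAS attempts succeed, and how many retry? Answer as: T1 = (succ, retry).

T1 = (1, 1)

#1 T1 reads 3
#2 T0 reads 3
#3 T0 CAS(3→4) writes; counter now 4
#4 T1 CAS(3→4) fails; counter now 4
#5 T1 reads 4
#6 T1 CAS(4→5) writes; counter now 5
#7 T0 reads 5
#8 T0 CAS(5→6) writes; counter now 6
#9 T0 reads 6
#10 T0 CAS(6→7) writes; counter now 7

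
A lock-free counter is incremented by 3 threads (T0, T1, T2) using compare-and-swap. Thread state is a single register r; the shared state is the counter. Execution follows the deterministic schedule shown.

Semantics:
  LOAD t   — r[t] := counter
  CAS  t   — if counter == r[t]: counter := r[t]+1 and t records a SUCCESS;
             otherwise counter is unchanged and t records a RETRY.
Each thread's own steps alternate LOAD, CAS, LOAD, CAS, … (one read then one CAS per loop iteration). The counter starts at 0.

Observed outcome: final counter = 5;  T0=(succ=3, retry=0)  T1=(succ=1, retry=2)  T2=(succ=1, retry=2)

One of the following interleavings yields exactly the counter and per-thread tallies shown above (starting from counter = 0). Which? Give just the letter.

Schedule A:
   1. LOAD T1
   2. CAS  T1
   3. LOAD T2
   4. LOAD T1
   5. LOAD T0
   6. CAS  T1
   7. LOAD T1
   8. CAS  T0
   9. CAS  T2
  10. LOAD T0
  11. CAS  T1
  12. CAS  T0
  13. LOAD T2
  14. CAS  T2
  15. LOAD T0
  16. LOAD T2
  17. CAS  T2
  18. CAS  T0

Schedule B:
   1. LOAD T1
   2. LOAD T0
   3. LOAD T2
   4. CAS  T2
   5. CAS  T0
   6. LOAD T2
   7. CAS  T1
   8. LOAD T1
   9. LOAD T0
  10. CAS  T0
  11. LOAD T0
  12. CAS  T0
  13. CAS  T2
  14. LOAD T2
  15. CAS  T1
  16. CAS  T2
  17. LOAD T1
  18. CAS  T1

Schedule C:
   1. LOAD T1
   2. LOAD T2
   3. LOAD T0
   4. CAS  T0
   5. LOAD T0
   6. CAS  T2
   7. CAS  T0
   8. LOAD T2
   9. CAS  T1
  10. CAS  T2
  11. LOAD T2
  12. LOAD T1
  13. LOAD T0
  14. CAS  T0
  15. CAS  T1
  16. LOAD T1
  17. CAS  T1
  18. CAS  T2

C

Simulating candidate C:
   1) LOAD T1:  M=0  r_T1=0
   2) LOAD T2:  M=0  r_T2=0
   3) LOAD T0:  M=0  r_T0=0
   4) CAS  T0:  M=1  r_T0=0 ✓
   5) LOAD T0:  M=1  r_T0=1
   6) CAS  T2:  M=1  r_T2=0 ✗
   7) CAS  T0:  M=2  r_T0=1 ✓
   8) LOAD T2:  M=2  r_T2=2
   9) CAS  T1:  M=2  r_T1=0 ✗
  10) CAS  T2:  M=3  r_T2=2 ✓
  11) LOAD T2:  M=3  r_T2=3
  12) LOAD T1:  M=3  r_T1=3
  13) LOAD T0:  M=3  r_T0=3
  14) CAS  T0:  M=4  r_T0=3 ✓
  15) CAS  T1:  M=4  r_T1=3 ✗
  16) LOAD T1:  M=4  r_T1=4
  17) CAS  T1:  M=5  r_T1=4 ✓
  18) CAS  T2:  M=5  r_T2=3 ✗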